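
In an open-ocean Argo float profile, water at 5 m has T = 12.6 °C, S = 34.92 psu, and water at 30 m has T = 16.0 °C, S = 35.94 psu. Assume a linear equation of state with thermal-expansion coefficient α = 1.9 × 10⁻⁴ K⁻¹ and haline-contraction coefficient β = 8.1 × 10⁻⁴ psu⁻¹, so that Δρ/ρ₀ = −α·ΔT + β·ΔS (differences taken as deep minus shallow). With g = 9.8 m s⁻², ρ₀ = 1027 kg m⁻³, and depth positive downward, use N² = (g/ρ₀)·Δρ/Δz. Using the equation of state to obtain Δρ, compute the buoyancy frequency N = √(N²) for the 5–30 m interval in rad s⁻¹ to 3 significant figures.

8.40 × 10⁻³ rad s⁻¹

ΔT = +3.4 K, ΔS = +1.02 psu (deep − shallow).
Δρ/ρ₀ = −αΔT + βΔS = -6.46 × 10⁻⁴ + 8.262 × 10⁻⁴ = 1.802 × 10⁻⁴, so Δρ ≈ 0.1851 kg m⁻³.
N² = (g/ρ₀)·Δρ/Δz = g·(Δρ/ρ₀)/Δz = 9.8 × 1.802 × 10⁻⁴ / 25 = 7.0638 × 10⁻⁵ s⁻².
N = √(7.0638 × 10⁻⁵) = 8.4046 × 10⁻³ rad s⁻¹ ≈ 8.40 × 10⁻³ rad s⁻¹.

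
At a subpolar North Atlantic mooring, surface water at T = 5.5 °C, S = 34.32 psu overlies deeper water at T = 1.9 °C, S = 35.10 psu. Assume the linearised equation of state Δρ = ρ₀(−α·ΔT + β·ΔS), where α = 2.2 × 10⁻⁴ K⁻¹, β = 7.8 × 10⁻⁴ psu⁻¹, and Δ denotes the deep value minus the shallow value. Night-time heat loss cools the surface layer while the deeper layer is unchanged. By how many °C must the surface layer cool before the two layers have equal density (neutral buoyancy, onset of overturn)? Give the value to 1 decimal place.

6.4 °C

Neutral buoyancy requires Δρ = 0, i.e. −α(T_deep − T_surf′) + β(S_deep − S_surf) = 0.
T_surf′ = T_deep − (β/α)·ΔS = 1.9 − (7.8 × 10⁻⁴/2.2 × 10⁻⁴)·(+0.78) = -0.865 °C.
Cooling required: 5.5 − (-0.865) = 6.365 °C.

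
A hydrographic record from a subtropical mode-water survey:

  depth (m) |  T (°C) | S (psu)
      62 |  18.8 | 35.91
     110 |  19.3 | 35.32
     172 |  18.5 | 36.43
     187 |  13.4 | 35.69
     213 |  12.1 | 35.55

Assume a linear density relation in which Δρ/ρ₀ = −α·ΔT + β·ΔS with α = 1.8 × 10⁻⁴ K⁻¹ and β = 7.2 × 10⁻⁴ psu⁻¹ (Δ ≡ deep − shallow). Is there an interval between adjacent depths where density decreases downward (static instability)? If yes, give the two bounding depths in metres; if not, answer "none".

Evaluate Δρ/ρ₀ = −αΔT + βΔS across each adjacent pair:
  62–110 m: −αΔT+βΔS = −(1.8 × 10⁻⁴)(+0.5)+(7.2 × 10⁻⁴)(-0.59) = -5.1 × 10⁻⁴ → UNSTABLE
  110–172 m: −αΔT+βΔS = −(1.8 × 10⁻⁴)(-0.8)+(7.2 × 10⁻⁴)(+1.11) = 9.4 × 10⁻⁴ → stable
  172–187 m: −αΔT+βΔS = −(1.8 × 10⁻⁴)(-5.1)+(7.2 × 10⁻⁴)(-0.74) = 3.9 × 10⁻⁴ → stable
  187–213 m: −αΔT+βΔS = −(1.8 × 10⁻⁴)(-1.3)+(7.2 × 10⁻⁴)(-0.14) = 1.3 × 10⁻⁴ → stable
The 62–110 m interval has Δρ < 0: lighter water underlies denser water.

62–110 m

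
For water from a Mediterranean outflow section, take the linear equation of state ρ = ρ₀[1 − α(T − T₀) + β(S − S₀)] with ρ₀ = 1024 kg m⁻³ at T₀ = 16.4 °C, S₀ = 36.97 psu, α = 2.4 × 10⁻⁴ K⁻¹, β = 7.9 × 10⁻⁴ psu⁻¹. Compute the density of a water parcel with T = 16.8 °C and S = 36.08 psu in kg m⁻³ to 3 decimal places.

1023.182 kg m⁻³

T − T₀ = +0.4 K, S − S₀ = -0.89 psu.
Bracket = 1 − α·(+0.4) + β·(-0.89) = 1 + (-7.991 × 10⁻⁴) = 0.9992009.
ρ = 1024 × 0.9992009 = 1023.182 kg m⁻³.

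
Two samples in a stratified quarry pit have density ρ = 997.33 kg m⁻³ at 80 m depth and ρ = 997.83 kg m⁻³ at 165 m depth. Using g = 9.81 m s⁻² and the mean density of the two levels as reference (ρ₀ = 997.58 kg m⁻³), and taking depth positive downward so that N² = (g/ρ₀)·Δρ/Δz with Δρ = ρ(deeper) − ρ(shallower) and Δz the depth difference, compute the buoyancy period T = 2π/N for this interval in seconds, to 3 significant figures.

Δρ = 997.83 − 997.33 = 0.50 kg m⁻³ over Δz = 165 − 80 = 85 m.
N² = (9.81/997.58) × (0.50/85) = 5.7846 × 10⁻⁵ s⁻².
N = √(5.7846 × 10⁻⁵) = 7.6057 × 10⁻³ rad s⁻¹, so T = 2π/N = 826.12 s ≈ 826 s.

826 s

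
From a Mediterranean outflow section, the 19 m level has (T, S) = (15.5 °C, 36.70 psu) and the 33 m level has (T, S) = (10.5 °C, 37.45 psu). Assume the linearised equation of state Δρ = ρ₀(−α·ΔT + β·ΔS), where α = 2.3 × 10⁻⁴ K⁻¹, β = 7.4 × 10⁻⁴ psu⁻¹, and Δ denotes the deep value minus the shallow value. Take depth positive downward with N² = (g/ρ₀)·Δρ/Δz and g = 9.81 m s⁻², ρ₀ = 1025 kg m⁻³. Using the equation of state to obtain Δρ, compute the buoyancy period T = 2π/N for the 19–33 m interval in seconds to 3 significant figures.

182 s

ΔT = -5.0 K, ΔS = +0.75 psu (deep − shallow).
Δρ/ρ₀ = −αΔT + βΔS = 1.15 × 10⁻³ + 5.55 × 10⁻⁴ = 1.705 × 10⁻³, so Δρ ≈ 1.748 kg m⁻³.
N² = (g/ρ₀)·Δρ/Δz = g·(Δρ/ρ₀)/Δz = 9.81 × 1.705 × 10⁻³ / 14 = 1.1947 × 10⁻³ s⁻².
N = √(1.1947 × 10⁻³) = 0.034564 rad s⁻¹ → T = 2π/N = 181.78 s ≈ 182 s.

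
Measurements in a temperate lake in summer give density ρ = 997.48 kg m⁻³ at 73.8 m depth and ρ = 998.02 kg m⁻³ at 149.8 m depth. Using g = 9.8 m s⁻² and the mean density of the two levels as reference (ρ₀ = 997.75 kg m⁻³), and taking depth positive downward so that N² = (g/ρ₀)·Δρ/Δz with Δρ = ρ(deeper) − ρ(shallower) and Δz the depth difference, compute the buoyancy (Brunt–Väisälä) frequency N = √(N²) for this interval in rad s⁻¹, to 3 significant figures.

Δρ = 998.02 − 997.48 = 0.54 kg m⁻³ over Δz = 149.8 − 73.8 = 76 m.
N² = (9.8/997.75) × (0.54/76) = 6.9789 × 10⁻⁵ s⁻².
N = √(6.9789 × 10⁻⁵) = 8.3540 × 10⁻³ rad s⁻¹ ≈ 8.35 × 10⁻³ rad s⁻¹.
N² > 0, so the interval is statically stable.

8.35 × 10⁻³ rad s⁻¹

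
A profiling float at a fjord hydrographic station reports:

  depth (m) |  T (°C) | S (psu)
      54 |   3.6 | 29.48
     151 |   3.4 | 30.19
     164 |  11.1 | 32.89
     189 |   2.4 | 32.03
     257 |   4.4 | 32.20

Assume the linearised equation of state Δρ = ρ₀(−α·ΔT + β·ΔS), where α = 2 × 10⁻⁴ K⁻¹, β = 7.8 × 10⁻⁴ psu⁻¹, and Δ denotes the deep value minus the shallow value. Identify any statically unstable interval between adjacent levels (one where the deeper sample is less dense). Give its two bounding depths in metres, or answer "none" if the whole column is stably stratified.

189–257 m

Evaluate Δρ/ρ₀ = −αΔT + βΔS across each adjacent pair:
  54–151 m: −αΔT+βΔS = −(2 × 10⁻⁴)(-0.2)+(7.8 × 10⁻⁴)(+0.71) = 5.9 × 10⁻⁴ → stable
  151–164 m: −αΔT+βΔS = −(2 × 10⁻⁴)(+7.7)+(7.8 × 10⁻⁴)(+2.70) = 5.7 × 10⁻⁴ → stable
  164–189 m: −αΔT+βΔS = −(2 × 10⁻⁴)(-8.7)+(7.8 × 10⁻⁴)(-0.86) = 1.1 × 10⁻³ → stable
  189–257 m: −αΔT+βΔS = −(2 × 10⁻⁴)(+2.0)+(7.8 × 10⁻⁴)(+0.17) = -2.7 × 10⁻⁴ → UNSTABLE
The 189–257 m interval has Δρ < 0: lighter water underlies denser water.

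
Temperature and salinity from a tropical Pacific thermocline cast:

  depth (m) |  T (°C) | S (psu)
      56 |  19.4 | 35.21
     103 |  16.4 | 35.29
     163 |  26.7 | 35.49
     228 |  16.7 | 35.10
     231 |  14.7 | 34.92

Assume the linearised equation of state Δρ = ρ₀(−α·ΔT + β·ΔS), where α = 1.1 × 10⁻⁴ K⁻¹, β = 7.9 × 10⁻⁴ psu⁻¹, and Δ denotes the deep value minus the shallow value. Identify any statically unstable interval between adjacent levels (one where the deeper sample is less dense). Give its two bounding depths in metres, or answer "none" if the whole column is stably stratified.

103–163 m

Evaluate Δρ/ρ₀ = −αΔT + βΔS across each adjacent pair:
  56–103 m: −αΔT+βΔS = −(1.1 × 10⁻⁴)(-3.0)+(7.9 × 10⁻⁴)(+0.08) = 3.9 × 10⁻⁴ → stable
  103–163 m: −αΔT+βΔS = −(1.1 × 10⁻⁴)(+10.3)+(7.9 × 10⁻⁴)(+0.20) = -9.8 × 10⁻⁴ → UNSTABLE
  163–228 m: −αΔT+βΔS = −(1.1 × 10⁻⁴)(-10.0)+(7.9 × 10⁻⁴)(-0.39) = 7.9 × 10⁻⁴ → stable
  228–231 m: −αΔT+βΔS = −(1.1 × 10⁻⁴)(-2.0)+(7.9 × 10⁻⁴)(-0.18) = 7.8 × 10⁻⁵ → stable
The 103–163 m interval has Δρ < 0: lighter water underlies denser water.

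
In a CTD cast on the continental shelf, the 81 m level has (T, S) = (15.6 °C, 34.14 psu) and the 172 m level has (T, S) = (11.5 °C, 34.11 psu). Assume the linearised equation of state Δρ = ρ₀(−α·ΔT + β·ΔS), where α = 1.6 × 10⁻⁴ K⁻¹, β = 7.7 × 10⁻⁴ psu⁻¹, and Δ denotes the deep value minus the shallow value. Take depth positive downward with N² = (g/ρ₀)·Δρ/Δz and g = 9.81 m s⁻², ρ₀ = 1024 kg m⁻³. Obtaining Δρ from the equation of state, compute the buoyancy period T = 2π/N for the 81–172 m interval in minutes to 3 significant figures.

ΔT = -4.1 K, ΔS = -0.03 psu (deep − shallow).
Δρ/ρ₀ = −αΔT + βΔS = 6.56 × 10⁻⁴ − 2.31 × 10⁻⁵ = 6.329 × 10⁻⁴, so Δρ ≈ 0.6481 kg m⁻³.
N² = (g/ρ₀)·Δρ/Δz = g·(Δρ/ρ₀)/Δz = 9.81 × 6.329 × 10⁻⁴ / 91 = 6.8228 × 10⁻⁵ s⁻².
N = √(6.8228 × 10⁻⁵) = 8.2600 × 10⁻³ rad s⁻¹ → T = 2π/N = 760.68 s = 12.678 min ≈ 12.7 min.

12.7 min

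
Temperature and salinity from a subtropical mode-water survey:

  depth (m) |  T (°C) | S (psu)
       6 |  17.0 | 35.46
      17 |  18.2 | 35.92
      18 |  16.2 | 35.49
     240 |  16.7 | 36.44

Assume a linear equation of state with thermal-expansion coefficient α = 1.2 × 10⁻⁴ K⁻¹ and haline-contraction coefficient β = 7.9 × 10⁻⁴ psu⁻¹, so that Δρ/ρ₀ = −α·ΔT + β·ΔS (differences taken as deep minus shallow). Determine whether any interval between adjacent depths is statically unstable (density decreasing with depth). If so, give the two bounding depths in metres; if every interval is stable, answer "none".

Evaluate Δρ/ρ₀ = −αΔT + βΔS across each adjacent pair:
  6–17 m: −αΔT+βΔS = −(1.2 × 10⁻⁴)(+1.2)+(7.9 × 10⁻⁴)(+0.46) = 2.2 × 10⁻⁴ → stable
  17–18 m: −αΔT+βΔS = −(1.2 × 10⁻⁴)(-2.0)+(7.9 × 10⁻⁴)(-0.43) = -1.0 × 10⁻⁴ → UNSTABLE
  18–240 m: −αΔT+βΔS = −(1.2 × 10⁻⁴)(+0.5)+(7.9 × 10⁻⁴)(+0.95) = 6.9 × 10⁻⁴ → stable
The 17–18 m interval has Δρ < 0: lighter water underlies denser water.

17–18 m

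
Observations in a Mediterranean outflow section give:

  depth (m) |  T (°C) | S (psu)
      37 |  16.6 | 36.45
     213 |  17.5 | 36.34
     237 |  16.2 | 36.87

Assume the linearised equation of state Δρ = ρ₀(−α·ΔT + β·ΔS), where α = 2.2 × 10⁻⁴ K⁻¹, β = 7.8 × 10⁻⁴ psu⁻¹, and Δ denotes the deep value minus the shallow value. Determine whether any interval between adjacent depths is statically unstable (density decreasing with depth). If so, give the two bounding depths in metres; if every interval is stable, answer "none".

37–213 m

Evaluate Δρ/ρ₀ = −αΔT + βΔS across each adjacent pair:
  37–213 m: −αΔT+βΔS = −(2.2 × 10⁻⁴)(+0.9)+(7.8 × 10⁻⁴)(-0.11) = -2.8 × 10⁻⁴ → UNSTABLE
  213–237 m: −αΔT+βΔS = −(2.2 × 10⁻⁴)(-1.3)+(7.8 × 10⁻⁴)(+0.53) = 7.0 × 10⁻⁴ → stable
The 37–213 m interval has Δρ < 0: lighter water underlies denser water.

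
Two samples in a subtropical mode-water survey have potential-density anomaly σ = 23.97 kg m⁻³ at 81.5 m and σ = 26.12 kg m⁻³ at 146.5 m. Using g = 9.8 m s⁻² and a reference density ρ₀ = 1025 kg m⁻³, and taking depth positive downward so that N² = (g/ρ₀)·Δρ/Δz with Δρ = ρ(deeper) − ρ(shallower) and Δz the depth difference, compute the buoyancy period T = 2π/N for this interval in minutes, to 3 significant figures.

5.89 min

Δρ = 1026.12 − 1023.97 = 2.15 kg m⁻³ over Δz = 146.5 − 81.5 = 65 m.
N² = (9.8/1025) × (2.15/65) = 3.1625 × 10⁻⁴ s⁻².
N = √(3.1625 × 10⁻⁴) = 0.017783 rad s⁻¹, so T = 2π/N = 353.33 s = 5.8888 min ≈ 5.89 min.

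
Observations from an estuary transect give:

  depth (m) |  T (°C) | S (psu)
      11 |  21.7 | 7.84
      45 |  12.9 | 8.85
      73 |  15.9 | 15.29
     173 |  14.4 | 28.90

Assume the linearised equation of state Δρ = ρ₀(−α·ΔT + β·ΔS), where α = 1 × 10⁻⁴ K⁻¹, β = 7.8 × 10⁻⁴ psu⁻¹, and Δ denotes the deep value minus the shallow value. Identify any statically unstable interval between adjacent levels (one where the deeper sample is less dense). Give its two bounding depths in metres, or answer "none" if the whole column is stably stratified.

none

Evaluate Δρ/ρ₀ = −αΔT + βΔS across each adjacent pair:
  11–45 m: −αΔT+βΔS = −(1 × 10⁻⁴)(-8.8)+(7.8 × 10⁻⁴)(+1.01) = 1.7 × 10⁻³ → stable
  45–73 m: −αΔT+βΔS = −(1 × 10⁻⁴)(+3.0)+(7.8 × 10⁻⁴)(+6.44) = 4.7 × 10⁻³ → stable
  73–173 m: −αΔT+βΔS = −(1 × 10⁻⁴)(-1.5)+(7.8 × 10⁻⁴)(+13.61) = 0.011 → stable
Every interval has Δρ > 0: the column is stably stratified throughout.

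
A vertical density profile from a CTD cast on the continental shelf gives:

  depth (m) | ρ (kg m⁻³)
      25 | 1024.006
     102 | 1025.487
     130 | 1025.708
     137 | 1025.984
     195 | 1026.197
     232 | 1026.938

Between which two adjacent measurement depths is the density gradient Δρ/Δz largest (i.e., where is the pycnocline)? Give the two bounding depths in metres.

130–137 m

Compute the density gradient over each adjacent pair:
  25–102 m: Δρ/Δz = 1.481/77 = 0.019 kg m⁻⁴
  102–130 m: Δρ/Δz = 0.221/28 = 7.9 × 10⁻³ kg m⁻⁴
  130–137 m: Δρ/Δz = 0.276/7 = 0.039 kg m⁻⁴
  137–195 m: Δρ/Δz = 0.213/58 = 3.7 × 10⁻³ kg m⁻⁴
  195–232 m: Δρ/Δz = 0.741/37 = 0.020 kg m⁻⁴
The largest gradient is in the 130–137 m interval — the pycnocline.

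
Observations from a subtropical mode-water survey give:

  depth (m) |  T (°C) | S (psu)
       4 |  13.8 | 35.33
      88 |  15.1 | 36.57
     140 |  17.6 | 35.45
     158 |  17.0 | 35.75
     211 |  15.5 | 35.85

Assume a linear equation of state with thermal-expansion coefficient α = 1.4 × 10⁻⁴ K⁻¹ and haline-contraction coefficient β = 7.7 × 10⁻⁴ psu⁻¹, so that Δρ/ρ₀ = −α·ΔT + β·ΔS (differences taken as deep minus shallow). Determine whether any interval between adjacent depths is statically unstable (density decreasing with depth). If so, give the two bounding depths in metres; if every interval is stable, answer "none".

Evaluate Δρ/ρ₀ = −αΔT + βΔS across each adjacent pair:
  4–88 m: −αΔT+βΔS = −(1.4 × 10⁻⁴)(+1.3)+(7.7 × 10⁻⁴)(+1.24) = 7.7 × 10⁻⁴ → stable
  88–140 m: −αΔT+βΔS = −(1.4 × 10⁻⁴)(+2.5)+(7.7 × 10⁻⁴)(-1.12) = -1.2 × 10⁻³ → UNSTABLE
  140–158 m: −αΔT+βΔS = −(1.4 × 10⁻⁴)(-0.6)+(7.7 × 10⁻⁴)(+0.30) = 3.1 × 10⁻⁴ → stable
  158–211 m: −αΔT+βΔS = −(1.4 × 10⁻⁴)(-1.5)+(7.7 × 10⁻⁴)(+0.10) = 2.9 × 10⁻⁴ → stable
The 88–140 m interval has Δρ < 0: lighter water underlies denser water.

88–140 m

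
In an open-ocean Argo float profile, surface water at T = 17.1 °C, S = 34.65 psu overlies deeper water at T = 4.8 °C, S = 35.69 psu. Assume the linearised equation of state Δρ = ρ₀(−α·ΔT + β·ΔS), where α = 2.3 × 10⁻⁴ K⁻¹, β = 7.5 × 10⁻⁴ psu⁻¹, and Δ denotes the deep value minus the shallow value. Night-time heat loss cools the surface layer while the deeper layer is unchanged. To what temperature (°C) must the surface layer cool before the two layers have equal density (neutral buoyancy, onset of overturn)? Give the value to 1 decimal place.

Neutral buoyancy requires Δρ = 0, i.e. −α(T_deep − T_surf′) + β(S_deep − S_surf) = 0.
T_surf′ = T_deep − (β/α)·ΔS = 4.8 − (7.5 × 10⁻⁴/2.3 × 10⁻⁴)·(+1.04) = 1.409 °C.
Cooling required: 17.1 − (1.409) = 15.691 °C.

1.4 °C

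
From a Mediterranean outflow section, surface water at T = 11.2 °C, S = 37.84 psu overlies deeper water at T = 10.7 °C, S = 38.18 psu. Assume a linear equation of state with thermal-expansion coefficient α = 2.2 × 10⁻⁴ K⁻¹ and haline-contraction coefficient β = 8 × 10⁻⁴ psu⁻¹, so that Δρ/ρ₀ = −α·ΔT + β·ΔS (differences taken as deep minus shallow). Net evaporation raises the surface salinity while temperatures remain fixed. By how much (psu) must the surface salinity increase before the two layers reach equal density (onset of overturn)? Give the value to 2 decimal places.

0.48 psu

Neutral buoyancy requires −α(T_deep − T_surf) + β(S_deep − S_surf′) = 0.
S_surf′ = S_deep − (α/β)·ΔT = 38.18 − (2.2 × 10⁻⁴/8 × 10⁻⁴)·(-0.5) = 38.3175 psu.
Increase required: 38.3175 − 37.84 = 0.4775 psu.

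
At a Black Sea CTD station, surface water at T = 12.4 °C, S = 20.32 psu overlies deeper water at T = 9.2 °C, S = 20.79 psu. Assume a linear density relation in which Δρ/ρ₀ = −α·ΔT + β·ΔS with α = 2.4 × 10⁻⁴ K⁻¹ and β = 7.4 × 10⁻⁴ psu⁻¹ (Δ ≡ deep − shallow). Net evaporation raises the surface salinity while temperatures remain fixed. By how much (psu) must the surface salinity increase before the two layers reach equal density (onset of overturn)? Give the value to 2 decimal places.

1.51 psu

Neutral buoyancy requires −α(T_deep − T_surf) + β(S_deep − S_surf′) = 0.
S_surf′ = S_deep − (α/β)·ΔT = 20.79 − (2.4 × 10⁻⁴/7.4 × 10⁻⁴)·(-3.2) = 21.8278 psu.
Increase required: 21.8278 − 20.32 = 1.5078 psu.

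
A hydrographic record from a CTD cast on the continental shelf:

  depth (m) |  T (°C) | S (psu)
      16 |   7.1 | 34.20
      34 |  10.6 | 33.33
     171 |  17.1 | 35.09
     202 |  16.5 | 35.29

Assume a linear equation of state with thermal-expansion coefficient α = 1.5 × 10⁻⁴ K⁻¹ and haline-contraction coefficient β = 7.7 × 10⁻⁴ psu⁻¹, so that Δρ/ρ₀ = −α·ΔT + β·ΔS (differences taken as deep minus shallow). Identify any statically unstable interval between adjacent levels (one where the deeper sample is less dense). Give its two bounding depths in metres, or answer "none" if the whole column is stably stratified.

16–34 m

Evaluate Δρ/ρ₀ = −αΔT + βΔS across each adjacent pair:
  16–34 m: −αΔT+βΔS = −(1.5 × 10⁻⁴)(+3.5)+(7.7 × 10⁻⁴)(-0.87) = -1.2 × 10⁻³ → UNSTABLE
  34–171 m: −αΔT+βΔS = −(1.5 × 10⁻⁴)(+6.5)+(7.7 × 10⁻⁴)(+1.76) = 3.8 × 10⁻⁴ → stable
  171–202 m: −αΔT+βΔS = −(1.5 × 10⁻⁴)(-0.6)+(7.7 × 10⁻⁴)(+0.20) = 2.4 × 10⁻⁴ → stable
The 16–34 m interval has Δρ < 0: lighter water underlies denser water.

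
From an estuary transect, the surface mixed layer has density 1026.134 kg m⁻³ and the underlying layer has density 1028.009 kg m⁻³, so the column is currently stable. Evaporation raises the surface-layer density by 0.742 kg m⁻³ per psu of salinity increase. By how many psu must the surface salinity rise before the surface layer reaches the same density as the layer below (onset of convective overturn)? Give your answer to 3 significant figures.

Density deficit of the surface layer: 1028.009 − 1026.134 = 1.875 kg m⁻³.
Required change = 1.875 / 0.742 = 2.53 psu.

2.53 psu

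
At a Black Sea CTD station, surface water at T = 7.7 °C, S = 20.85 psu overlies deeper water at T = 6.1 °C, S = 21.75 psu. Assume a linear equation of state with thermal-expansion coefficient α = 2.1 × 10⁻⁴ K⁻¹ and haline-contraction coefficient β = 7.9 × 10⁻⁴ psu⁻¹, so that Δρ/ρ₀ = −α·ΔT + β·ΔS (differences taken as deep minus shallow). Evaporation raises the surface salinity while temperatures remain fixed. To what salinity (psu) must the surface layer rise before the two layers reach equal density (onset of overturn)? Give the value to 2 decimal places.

Neutral buoyancy requires −α(T_deep − T_surf) + β(S_deep − S_surf′) = 0.
S_surf′ = S_deep − (α/β)·ΔT = 21.75 − (2.1 × 10⁻⁴/7.9 × 10⁻⁴)·(-1.6) = 22.1753 psu.
Increase required: 22.1753 − 20.85 = 1.3253 psu.

22.18 psu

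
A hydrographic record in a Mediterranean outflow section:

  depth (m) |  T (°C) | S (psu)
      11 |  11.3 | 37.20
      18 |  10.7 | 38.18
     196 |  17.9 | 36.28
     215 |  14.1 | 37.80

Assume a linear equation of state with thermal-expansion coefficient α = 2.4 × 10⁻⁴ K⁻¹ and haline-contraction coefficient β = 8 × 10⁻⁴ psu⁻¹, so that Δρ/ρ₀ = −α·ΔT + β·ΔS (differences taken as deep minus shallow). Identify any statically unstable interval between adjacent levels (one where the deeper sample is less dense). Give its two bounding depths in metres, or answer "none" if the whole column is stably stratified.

Evaluate Δρ/ρ₀ = −αΔT + βΔS across each adjacent pair:
  11–18 m: −αΔT+βΔS = −(2.4 × 10⁻⁴)(-0.6)+(8 × 10⁻⁴)(+0.98) = 9.3 × 10⁻⁴ → stable
  18–196 m: −αΔT+βΔS = −(2.4 × 10⁻⁴)(+7.2)+(8 × 10⁻⁴)(-1.90) = -3.2 × 10⁻³ → UNSTABLE
  196–215 m: −αΔT+βΔS = −(2.4 × 10⁻⁴)(-3.8)+(8 × 10⁻⁴)(+1.52) = 2.1 × 10⁻³ → stable
The 18–196 m interval has Δρ < 0: lighter water underlies denser water.

18–196 m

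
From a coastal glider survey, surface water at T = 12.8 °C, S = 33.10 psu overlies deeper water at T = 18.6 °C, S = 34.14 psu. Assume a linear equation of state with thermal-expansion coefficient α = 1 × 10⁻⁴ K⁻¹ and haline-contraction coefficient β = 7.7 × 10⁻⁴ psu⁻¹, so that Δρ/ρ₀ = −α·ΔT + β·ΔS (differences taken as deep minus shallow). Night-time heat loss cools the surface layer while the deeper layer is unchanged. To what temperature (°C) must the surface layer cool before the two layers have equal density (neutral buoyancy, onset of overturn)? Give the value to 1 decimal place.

10.6 °C

Neutral buoyancy requires Δρ = 0, i.e. −α(T_deep − T_surf′) + β(S_deep − S_surf) = 0.
T_surf′ = T_deep − (β/α)·ΔS = 18.6 − (7.7 × 10⁻⁴/1 × 10⁻⁴)·(+1.04) = 10.592 °C.
Cooling required: 12.8 − (10.592) = 2.208 °C.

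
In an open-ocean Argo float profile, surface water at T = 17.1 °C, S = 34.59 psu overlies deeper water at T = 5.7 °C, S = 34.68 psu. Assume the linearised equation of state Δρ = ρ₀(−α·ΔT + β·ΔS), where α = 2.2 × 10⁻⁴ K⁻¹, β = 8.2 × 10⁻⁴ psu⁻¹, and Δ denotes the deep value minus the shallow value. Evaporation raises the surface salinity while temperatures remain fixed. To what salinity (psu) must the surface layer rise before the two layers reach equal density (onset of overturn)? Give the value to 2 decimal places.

Neutral buoyancy requires −α(T_deep − T_surf) + β(S_deep − S_surf′) = 0.
S_surf′ = S_deep − (α/β)·ΔT = 34.68 − (2.2 × 10⁻⁴/8.2 × 10⁻⁴)·(-11.4) = 37.7385 psu.
Increase required: 37.7385 − 34.59 = 3.1485 psu.

37.74 psu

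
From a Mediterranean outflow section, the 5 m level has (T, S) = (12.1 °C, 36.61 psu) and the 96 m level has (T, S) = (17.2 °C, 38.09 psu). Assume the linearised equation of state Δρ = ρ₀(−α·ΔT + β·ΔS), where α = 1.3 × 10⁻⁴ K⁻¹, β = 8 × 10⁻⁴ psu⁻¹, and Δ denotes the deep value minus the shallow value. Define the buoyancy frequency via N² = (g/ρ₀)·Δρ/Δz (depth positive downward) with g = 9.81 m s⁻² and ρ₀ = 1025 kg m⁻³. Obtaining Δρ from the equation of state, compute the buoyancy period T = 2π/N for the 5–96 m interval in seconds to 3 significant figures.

838 s

ΔT = +5.1 K, ΔS = +1.48 psu (deep − shallow).
Δρ/ρ₀ = −αΔT + βΔS = -6.63 × 10⁻⁴ + 1.184 × 10⁻³ = 5.21 × 10⁻⁴, so Δρ ≈ 0.5340 kg m⁻³.
N² = (g/ρ₀)·Δρ/Δz = g·(Δρ/ρ₀)/Δz = 9.81 × 5.21 × 10⁻⁴ / 91 = 5.6165 × 10⁻⁵ s⁻².
N = √(5.6165 × 10⁻⁵) = 7.4943 × 10⁻³ rad s⁻¹ → T = 2π/N = 838.40 s ≈ 838 s.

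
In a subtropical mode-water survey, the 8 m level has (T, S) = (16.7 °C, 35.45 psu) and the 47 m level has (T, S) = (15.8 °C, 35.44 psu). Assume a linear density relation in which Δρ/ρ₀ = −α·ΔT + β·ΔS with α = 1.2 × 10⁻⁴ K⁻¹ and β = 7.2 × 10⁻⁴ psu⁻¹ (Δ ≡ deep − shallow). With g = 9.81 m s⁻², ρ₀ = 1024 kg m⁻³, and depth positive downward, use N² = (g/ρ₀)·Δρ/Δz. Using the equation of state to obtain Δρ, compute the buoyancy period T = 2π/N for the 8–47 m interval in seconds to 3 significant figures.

1.25 × 10³ s

ΔT = -0.9 K, ΔS = -0.01 psu (deep − shallow).
Δρ/ρ₀ = −αΔT + βΔS = 1.08 × 10⁻⁴ − 7.20 × 10⁻⁶ = 1.008 × 10⁻⁴, so Δρ ≈ 0.1032 kg m⁻³.
N² = (g/ρ₀)·Δρ/Δz = g·(Δρ/ρ₀)/Δz = 9.81 × 1.008 × 10⁻⁴ / 39 = 2.5355 × 10⁻⁵ s⁻².
N = √(2.5355 × 10⁻⁵) = 5.0354 × 10⁻³ rad s⁻¹ → T = 2π/N = 1.2478 × 10³ s ≈ 1.25 × 10³ s.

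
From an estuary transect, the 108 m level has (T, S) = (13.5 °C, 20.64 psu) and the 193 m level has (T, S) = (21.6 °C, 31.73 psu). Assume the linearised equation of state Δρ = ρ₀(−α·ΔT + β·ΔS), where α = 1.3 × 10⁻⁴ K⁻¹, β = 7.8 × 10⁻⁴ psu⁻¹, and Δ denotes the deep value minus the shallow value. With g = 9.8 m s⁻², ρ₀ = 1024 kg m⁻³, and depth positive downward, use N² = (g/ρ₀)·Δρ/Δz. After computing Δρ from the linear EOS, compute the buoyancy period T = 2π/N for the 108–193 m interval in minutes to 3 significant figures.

3.54 min

ΔT = +8.1 K, ΔS = +11.09 psu (deep − shallow).
Δρ/ρ₀ = −αΔT + βΔS = -1.053 × 10⁻³ + 8.6502 × 10⁻³ = 7.5972 × 10⁻³, so Δρ ≈ 7.780 kg m⁻³.
N² = (g/ρ₀)·Δρ/Δz = g·(Δρ/ρ₀)/Δz = 9.8 × 7.5972 × 10⁻³ / 85 = 8.7591 × 10⁻⁴ s⁻².
N = √(8.7591 × 10⁻⁴) = 0.029596 rad s⁻¹ → T = 2π/N = 212.30 s = 3.5383 min ≈ 3.54 min.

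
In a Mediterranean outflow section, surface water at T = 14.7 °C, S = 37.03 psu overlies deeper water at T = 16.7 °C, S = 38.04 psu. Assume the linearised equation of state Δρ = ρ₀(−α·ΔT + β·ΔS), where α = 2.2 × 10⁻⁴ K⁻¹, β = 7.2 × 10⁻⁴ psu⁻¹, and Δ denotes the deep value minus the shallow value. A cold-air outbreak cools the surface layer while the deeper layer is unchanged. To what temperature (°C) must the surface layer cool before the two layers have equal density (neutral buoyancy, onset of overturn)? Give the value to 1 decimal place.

Neutral buoyancy requires Δρ = 0, i.e. −α(T_deep − T_surf′) + β(S_deep − S_surf) = 0.
T_surf′ = T_deep − (β/α)·ΔS = 16.7 − (7.2 × 10⁻⁴/2.2 × 10⁻⁴)·(+1.01) = 13.395 °C.
Cooling required: 14.7 − (13.395) = 1.305 °C.

13.4 °C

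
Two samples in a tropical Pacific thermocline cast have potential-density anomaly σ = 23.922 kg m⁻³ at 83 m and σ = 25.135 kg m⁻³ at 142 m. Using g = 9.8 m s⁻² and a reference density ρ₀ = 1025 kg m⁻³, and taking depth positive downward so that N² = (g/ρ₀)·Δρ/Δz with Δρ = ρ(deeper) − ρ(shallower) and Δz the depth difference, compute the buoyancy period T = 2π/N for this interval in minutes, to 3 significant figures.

Δρ = 1025.135 − 1023.922 = 1.213 kg m⁻³ over Δz = 142 − 83 = 59 m.
N² = (9.8/1025) × (1.213/59) = 1.9657 × 10⁻⁴ s⁻².
N = √(1.9657 × 10⁻⁴) = 0.014020 rad s⁻¹, so T = 2π/N = 448.16 s = 7.4693 min ≈ 7.47 min.

7.47 min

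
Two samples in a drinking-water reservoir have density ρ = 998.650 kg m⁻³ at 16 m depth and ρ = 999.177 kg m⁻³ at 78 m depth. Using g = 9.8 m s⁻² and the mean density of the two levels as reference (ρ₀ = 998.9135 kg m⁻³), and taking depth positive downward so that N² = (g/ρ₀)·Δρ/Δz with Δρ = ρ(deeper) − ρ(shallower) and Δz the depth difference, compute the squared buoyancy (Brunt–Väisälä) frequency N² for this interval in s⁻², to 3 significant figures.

Δρ = 999.177 − 998.650 = 0.527 kg m⁻³ over Δz = 78 − 16 = 62 m.
N² = (9.8/998.9135) × (0.527/62) = 8.3391 × 10⁻⁵ s⁻² ≈ 8.34 × 10⁻⁵ s⁻².

8.34 × 10⁻⁵ s⁻²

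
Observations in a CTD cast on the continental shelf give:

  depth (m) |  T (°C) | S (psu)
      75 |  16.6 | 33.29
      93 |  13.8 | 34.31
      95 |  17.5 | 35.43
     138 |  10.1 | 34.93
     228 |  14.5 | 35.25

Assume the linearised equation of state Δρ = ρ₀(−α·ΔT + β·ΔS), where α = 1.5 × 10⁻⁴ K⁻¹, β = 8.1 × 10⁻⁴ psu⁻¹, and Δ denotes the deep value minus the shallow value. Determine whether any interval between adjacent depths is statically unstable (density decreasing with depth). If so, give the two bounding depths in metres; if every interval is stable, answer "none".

Evaluate Δρ/ρ₀ = −αΔT + βΔS across each adjacent pair:
  75–93 m: −αΔT+βΔS = −(1.5 × 10⁻⁴)(-2.8)+(8.1 × 10⁻⁴)(+1.02) = 1.2 × 10⁻³ → stable
  93–95 m: −αΔT+βΔS = −(1.5 × 10⁻⁴)(+3.7)+(8.1 × 10⁻⁴)(+1.12) = 3.5 × 10⁻⁴ → stable
  95–138 m: −αΔT+βΔS = −(1.5 × 10⁻⁴)(-7.4)+(8.1 × 10⁻⁴)(-0.50) = 7.0 × 10⁻⁴ → stable
  138–228 m: −αΔT+βΔS = −(1.5 × 10⁻⁴)(+4.4)+(8.1 × 10⁻⁴)(+0.32) = -4.0 × 10⁻⁴ → UNSTABLE
The 138–228 m interval has Δρ < 0: lighter water underlies denser water.

138–228 m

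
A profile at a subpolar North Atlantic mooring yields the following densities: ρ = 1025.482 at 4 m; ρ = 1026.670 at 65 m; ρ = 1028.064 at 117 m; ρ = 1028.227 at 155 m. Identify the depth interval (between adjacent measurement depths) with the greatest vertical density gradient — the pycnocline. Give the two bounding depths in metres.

65–117 m

Compute the density gradient over each adjacent pair:
  4–65 m: Δρ/Δz = 1.188/61 = 0.019 kg m⁻⁴
  65–117 m: Δρ/Δz = 1.394/52 = 0.027 kg m⁻⁴
  117–155 m: Δρ/Δz = 0.163/38 = 4.3 × 10⁻³ kg m⁻⁴
The largest gradient is in the 65–117 m interval — the pycnocline.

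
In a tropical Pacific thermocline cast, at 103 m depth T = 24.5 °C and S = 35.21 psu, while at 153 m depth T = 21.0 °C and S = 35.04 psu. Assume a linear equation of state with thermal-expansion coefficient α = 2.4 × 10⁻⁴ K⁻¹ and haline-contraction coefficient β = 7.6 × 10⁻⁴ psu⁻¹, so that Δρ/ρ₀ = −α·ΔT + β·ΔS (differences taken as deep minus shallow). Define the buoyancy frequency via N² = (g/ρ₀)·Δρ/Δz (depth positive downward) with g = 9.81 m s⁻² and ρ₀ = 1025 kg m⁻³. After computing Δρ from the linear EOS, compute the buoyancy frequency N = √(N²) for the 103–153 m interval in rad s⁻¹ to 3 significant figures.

ΔT = -3.5 K, ΔS = -0.17 psu (deep − shallow).
Δρ/ρ₀ = −αΔT + βΔS = 8.40 × 10⁻⁴ − 1.292 × 10⁻⁴ = 7.108 × 10⁻⁴, so Δρ ≈ 0.7286 kg m⁻³.
N² = (g/ρ₀)·Δρ/Δz = g·(Δρ/ρ₀)/Δz = 9.81 × 7.108 × 10⁻⁴ / 50 = 1.3946 × 10⁻⁴ s⁻².
N = √(1.3946 × 10⁻⁴) = 0.011809 rad s⁻¹ ≈ 0.0118 rad s⁻¹.

0.0118 rad s⁻¹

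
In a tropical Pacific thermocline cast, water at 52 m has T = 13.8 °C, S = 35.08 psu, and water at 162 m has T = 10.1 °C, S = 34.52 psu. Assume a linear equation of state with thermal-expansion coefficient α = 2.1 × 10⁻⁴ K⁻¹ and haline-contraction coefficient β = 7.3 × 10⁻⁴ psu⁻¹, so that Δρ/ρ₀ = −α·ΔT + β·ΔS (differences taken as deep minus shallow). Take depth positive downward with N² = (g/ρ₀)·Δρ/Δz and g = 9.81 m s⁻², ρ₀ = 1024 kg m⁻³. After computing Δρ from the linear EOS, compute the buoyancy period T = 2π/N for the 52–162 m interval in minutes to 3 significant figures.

18.3 min

ΔT = -3.7 K, ΔS = -0.56 psu (deep − shallow).
Δρ/ρ₀ = −αΔT + βΔS = 7.77 × 10⁻⁴ − 4.088 × 10⁻⁴ = 3.682 × 10⁻⁴, so Δρ ≈ 0.3770 kg m⁻³.
N² = (g/ρ₀)·Δρ/Δz = g·(Δρ/ρ₀)/Δz = 9.81 × 3.682 × 10⁻⁴ / 110 = 3.2837 × 10⁻⁵ s⁻².
N = √(3.2837 × 10⁻⁵) = 5.7304 × 10⁻³ rad s⁻¹ → T = 2π/N = 1.0965 × 10³ s = 18.275 min ≈ 18.3 min.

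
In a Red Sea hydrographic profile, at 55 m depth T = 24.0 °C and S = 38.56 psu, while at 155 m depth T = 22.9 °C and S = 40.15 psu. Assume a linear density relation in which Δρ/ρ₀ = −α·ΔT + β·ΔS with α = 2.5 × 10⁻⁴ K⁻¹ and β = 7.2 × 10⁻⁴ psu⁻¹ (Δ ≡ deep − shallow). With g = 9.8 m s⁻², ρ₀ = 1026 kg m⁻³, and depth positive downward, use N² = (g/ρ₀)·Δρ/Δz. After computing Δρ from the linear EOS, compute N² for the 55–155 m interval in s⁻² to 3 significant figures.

ΔT = -1.1 K, ΔS = +1.59 psu (deep − shallow).
Δρ/ρ₀ = −αΔT + βΔS = 2.75 × 10⁻⁴ + 1.1448 × 10⁻³ = 1.4198 × 10⁻³, so Δρ ≈ 1.457 kg m⁻³.
N² = (g/ρ₀)·Δρ/Δz = g·(Δρ/ρ₀)/Δz = 9.8 × 1.4198 × 10⁻³ / 100 = 1.3914 × 10⁻⁴ s⁻² ≈ 1.39 × 10⁻⁴ s⁻².

1.39 × 10⁻⁴ s⁻²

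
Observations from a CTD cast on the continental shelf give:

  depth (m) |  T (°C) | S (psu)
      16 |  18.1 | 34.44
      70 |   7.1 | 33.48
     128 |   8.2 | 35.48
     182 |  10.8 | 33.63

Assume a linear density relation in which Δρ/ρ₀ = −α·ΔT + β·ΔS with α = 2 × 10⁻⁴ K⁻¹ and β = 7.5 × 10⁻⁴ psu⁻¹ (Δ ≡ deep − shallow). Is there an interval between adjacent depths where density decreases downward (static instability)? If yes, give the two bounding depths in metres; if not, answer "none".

Evaluate Δρ/ρ₀ = −αΔT + βΔS across each adjacent pair:
  16–70 m: −αΔT+βΔS = −(2 × 10⁻⁴)(-11.0)+(7.5 × 10⁻⁴)(-0.96) = 1.5 × 10⁻³ → stable
  70–128 m: −αΔT+βΔS = −(2 × 10⁻⁴)(+1.1)+(7.5 × 10⁻⁴)(+2.00) = 1.3 × 10⁻³ → stable
  128–182 m: −αΔT+βΔS = −(2 × 10⁻⁴)(+2.6)+(7.5 × 10⁻⁴)(-1.85) = -1.9 × 10⁻³ → UNSTABLE
The 128–182 m interval has Δρ < 0: lighter water underlies denser water.

128–182 m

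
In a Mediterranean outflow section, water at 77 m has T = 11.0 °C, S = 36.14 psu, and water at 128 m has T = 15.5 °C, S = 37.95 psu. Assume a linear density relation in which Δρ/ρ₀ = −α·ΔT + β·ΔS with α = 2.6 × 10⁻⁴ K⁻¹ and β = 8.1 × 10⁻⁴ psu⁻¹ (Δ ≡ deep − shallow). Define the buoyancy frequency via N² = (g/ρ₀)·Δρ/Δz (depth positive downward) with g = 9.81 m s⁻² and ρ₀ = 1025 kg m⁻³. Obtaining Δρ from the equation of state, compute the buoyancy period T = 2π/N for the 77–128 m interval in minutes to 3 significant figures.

ΔT = +4.5 K, ΔS = +1.81 psu (deep − shallow).
Δρ/ρ₀ = −αΔT + βΔS = -1.17 × 10⁻³ + 1.4661 × 10⁻³ = 2.961 × 10⁻⁴, so Δρ ≈ 0.3035 kg m⁻³.
N² = (g/ρ₀)·Δρ/Δz = g·(Δρ/ρ₀)/Δz = 9.81 × 2.961 × 10⁻⁴ / 51 = 5.6956 × 10⁻⁵ s⁻².
N = √(5.6956 × 10⁻⁵) = 7.5469 × 10⁻³ rad s⁻¹ → T = 2π/N = 832.55 s = 13.876 min ≈ 13.9 min.

13.9 min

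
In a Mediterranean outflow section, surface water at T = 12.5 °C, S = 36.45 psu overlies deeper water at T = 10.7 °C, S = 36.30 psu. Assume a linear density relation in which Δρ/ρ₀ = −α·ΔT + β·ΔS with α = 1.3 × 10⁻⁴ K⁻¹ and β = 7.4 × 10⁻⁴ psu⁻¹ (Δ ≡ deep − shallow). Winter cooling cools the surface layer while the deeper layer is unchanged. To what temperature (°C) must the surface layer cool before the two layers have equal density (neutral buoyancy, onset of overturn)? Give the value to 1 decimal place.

11.6 °C

Neutral buoyancy requires Δρ = 0, i.e. −α(T_deep − T_surf′) + β(S_deep − S_surf) = 0.
T_surf′ = T_deep − (β/α)·ΔS = 10.7 − (7.4 × 10⁻⁴/1.3 × 10⁻⁴)·(-0.15) = 11.554 °C.
Cooling required: 12.5 − (11.554) = 0.946 °C.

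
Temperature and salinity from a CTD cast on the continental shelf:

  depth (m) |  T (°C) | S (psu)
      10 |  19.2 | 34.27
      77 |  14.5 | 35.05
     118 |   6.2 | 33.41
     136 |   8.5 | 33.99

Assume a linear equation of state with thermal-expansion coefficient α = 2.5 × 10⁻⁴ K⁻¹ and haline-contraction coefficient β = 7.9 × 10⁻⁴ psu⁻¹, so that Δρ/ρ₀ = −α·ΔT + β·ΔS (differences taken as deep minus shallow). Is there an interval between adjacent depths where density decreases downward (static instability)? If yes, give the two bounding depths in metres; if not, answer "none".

Evaluate Δρ/ρ₀ = −αΔT + βΔS across each adjacent pair:
  10–77 m: −αΔT+βΔS = −(2.5 × 10⁻⁴)(-4.7)+(7.9 × 10⁻⁴)(+0.78) = 1.8 × 10⁻³ → stable
  77–118 m: −αΔT+βΔS = −(2.5 × 10⁻⁴)(-8.3)+(7.9 × 10⁻⁴)(-1.64) = 7.8 × 10⁻⁴ → stable
  118–136 m: −αΔT+βΔS = −(2.5 × 10⁻⁴)(+2.3)+(7.9 × 10⁻⁴)(+0.58) = -1.2 × 10⁻⁴ → UNSTABLE
The 118–136 m interval has Δρ < 0: lighter water underlies denser water.

118–136 m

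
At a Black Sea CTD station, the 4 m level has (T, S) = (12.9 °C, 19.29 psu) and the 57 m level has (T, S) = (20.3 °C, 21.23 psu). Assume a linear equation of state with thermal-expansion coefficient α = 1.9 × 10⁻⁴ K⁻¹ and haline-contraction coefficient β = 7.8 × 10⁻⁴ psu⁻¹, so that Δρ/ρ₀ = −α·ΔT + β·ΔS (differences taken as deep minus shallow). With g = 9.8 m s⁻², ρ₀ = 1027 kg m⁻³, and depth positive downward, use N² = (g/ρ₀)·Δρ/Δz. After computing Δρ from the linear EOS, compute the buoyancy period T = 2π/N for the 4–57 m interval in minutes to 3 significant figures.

ΔT = +7.4 K, ΔS = +1.94 psu (deep − shallow).
Δρ/ρ₀ = −αΔT + βΔS = -1.406 × 10⁻³ + 1.5132 × 10⁻³ = 1.072 × 10⁻⁴, so Δρ ≈ 0.1101 kg m⁻³.
N² = (g/ρ₀)·Δρ/Δz = g·(Δρ/ρ₀)/Δz = 9.8 × 1.072 × 10⁻⁴ / 53 = 1.9822 × 10⁻⁵ s⁻².
N = √(1.9822 × 10⁻⁵) = 4.4522 × 10⁻³ rad s⁻¹ → T = 2π/N = 1.4113 × 10³ s = 23.522 min ≈ 23.5 min.

23.5 min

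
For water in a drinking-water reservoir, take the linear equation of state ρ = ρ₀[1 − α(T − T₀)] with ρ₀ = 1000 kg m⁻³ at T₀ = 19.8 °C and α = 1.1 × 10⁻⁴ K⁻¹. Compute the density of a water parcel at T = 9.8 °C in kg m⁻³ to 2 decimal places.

T − T₀ = -10.0 K.
Bracket = 1 − α·(-10.0) = 1 + (1.10 × 10⁻³) = 1.0011000.
ρ = 1000 × 1.0011000 = 1001.10 kg m⁻³.

1001.10 kg m⁻³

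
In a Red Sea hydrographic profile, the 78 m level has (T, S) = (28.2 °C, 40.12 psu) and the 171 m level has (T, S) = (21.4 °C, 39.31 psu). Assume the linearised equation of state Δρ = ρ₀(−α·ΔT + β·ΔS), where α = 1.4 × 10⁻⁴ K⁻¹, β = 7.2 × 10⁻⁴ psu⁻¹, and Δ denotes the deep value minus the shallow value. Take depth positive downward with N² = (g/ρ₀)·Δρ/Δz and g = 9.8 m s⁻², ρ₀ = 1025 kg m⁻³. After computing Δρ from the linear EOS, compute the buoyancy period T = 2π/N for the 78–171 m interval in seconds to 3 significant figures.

ΔT = -6.8 K, ΔS = -0.81 psu (deep − shallow).
Δρ/ρ₀ = −αΔT + βΔS = 9.52 × 10⁻⁴ − 5.832 × 10⁻⁴ = 3.688 × 10⁻⁴, so Δρ ≈ 0.3780 kg m⁻³.
N² = (g/ρ₀)·Δρ/Δz = g·(Δρ/ρ₀)/Δz = 9.8 × 3.688 × 10⁻⁴ / 93 = 3.8863 × 10⁻⁵ s⁻².
N = √(3.8863 × 10⁻⁵) = 6.2340 × 10⁻³ rad s⁻¹ → T = 2π/N = 1.0079 × 10³ s ≈ 1.01 × 10³ s.

1.01 × 10³ s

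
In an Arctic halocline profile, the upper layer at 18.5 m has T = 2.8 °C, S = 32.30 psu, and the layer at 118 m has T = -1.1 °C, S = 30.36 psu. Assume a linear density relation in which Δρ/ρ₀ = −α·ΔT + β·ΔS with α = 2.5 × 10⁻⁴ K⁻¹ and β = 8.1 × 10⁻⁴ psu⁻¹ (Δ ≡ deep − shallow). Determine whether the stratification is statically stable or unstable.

unstable

ΔT = -1.1 − 2.8 = -3.9 K and ΔS = 30.36 − 32.30 = -1.94 psu (deep − shallow).
−αΔT = 9.75 × 10⁻⁴; βΔS = -1.5714 × 10⁻³; sum Δρ/ρ₀ = -5.964 × 10⁻⁴.
Δρ/ρ₀ < 0, so Δρ < 0: deeper water is lighter → statically unstable; the column would overturn.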